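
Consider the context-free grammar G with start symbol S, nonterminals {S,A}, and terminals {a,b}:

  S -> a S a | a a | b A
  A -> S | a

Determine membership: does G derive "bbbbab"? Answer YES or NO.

Convert to CNF:
  S -> T0 T0 | T0 X3 | T1 A
  A -> T0 T0 | T0 X2 | T1 A | a
  T0 -> a
  T1 -> b
  X2 -> S T0
  X3 -> S T0

CYK table (by increasing span):
  cell(0,0) b: {T1}  orig:{}
  cell(1,1) b: {T1}  orig:{}
  cell(2,2) b: {T1}  orig:{}
  cell(3,3) b: {T1}  orig:{}
  cell(4,4) a: {A,T0}  orig:{A}
  cell(5,5) b: {T1}  orig:{}
  cell(0,1) bb: ∅
  cell(1,2) bb: ∅
  cell(2,3) bb: ∅
  cell(3,4) ba: {A,S}
  cell(4,5) ab: ∅
  cell(0,2) bbb: ∅
  cell(1,3) bbb: ∅
  cell(2,4) bba: {A,S}
  cell(3,5) bab: ∅
  cell(0,3) bbbb: ∅
  cell(1,4) bbba: {A,S}
  cell(2,5) bbab: ∅
  cell(0,4) bbbba: {A,S}
  cell(1,5) bbbab: ∅
  cell(0,5) bbbbab: ∅

S ∉ T[0,5] ⇒ NO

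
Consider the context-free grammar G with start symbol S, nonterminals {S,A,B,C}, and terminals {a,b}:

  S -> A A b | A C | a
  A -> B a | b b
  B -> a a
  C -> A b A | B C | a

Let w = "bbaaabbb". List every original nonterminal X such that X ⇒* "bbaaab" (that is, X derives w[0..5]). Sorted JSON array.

Convert to CNF:
  S -> A C | A X3 | a
  A -> B T0 | T1 T1
  B -> T0 T0
  C -> A X2 | B C | a
  T0 -> a
  T1 -> b
  X2 -> T1 A
  X3 -> A T1

CYK table (by increasing span) — only the sub-triangle for w[0..5]:
  [0..0]={T1}  "b"  orig:{}
  [1..1]={T1}  "b"  orig:{}
  [2..2]={C,S,T0}  "a"  orig:{C,S}
  [3..3]={C,S,T0}  "a"  orig:{C,S}
  [4..4]={C,S,T0}  "a"  orig:{C,S}
  [5..5]={T1}  "b"  orig:{}
  [0..1]={A}  "bb"
  [1..2]=∅  "ba"
  [2..3]={B}  "aa"
  [3..4]={B}  "aa"
  [4..5]=∅  "ab"
  [0..2]={S}  "bba"
  [1..3]=∅  "baa"
  [2..4]={A,C}  "aaa"
  [3..5]=∅  "aab"
  [0..3]=∅  "bbaa"
  [1..4]={X2}  "baaa"  orig:{}
  [2..5]={X3}  "aaab"  orig:{}
  [0..4]={S}  "bbaaa"
  [1..5]=∅  "baaab"
  [0..5]={S}  "bbaaab"

Original NTs in T[0,5] deriving "bbaaab": ["S"]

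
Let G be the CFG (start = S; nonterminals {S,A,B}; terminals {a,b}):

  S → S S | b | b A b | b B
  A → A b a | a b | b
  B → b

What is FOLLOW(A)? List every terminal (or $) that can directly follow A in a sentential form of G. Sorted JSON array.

FIRST sets, iterate to fixpoint:
round 1:
  A via A→a b: +{a}
  A via A→b: +{b}
  B via B→b: +{b}
  S via S→b: +{b}
  FIRST[S]={b}  FIRST[A]={a,b}  FIRST[B]={b}
round 2: done
  FIRST[S]={b}  FIRST[A]={a,b}  FIRST[B]={b}

FOLLOW sets:
FOLLOW(S) := {$}
[1]
  A→A b a: FOLLOW(A) ⊇ FIRST(b) = {b}; new: +{b}
  S→S S: FOLLOW(S) ⊇ FIRST(S) = {b}; new: +{b}
  S→b B: FOLLOW(B) ⊇ FOLLOW(S) ⊇ {$,b}; new: +{$,b}
  FOLLOW(S)={$,b}  FOLLOW(A)={b}  FOLLOW(B)={$,b}
[2] done
  FOLLOW(S)={$,b}  FOLLOW(A)={b}  FOLLOW(B)={$,b}

FOLLOW(A) = ["b"]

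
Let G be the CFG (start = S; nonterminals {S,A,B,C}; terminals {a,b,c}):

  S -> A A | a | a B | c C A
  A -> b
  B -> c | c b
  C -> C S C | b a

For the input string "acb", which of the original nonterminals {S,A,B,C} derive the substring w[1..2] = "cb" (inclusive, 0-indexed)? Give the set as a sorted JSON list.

Convert to CNF:
  S -> A A | T0 X4 | T2 B | a
  A -> b
  B -> T0 T1 | c
  C -> C X3 | T1 T2
  T0 -> c
  T1 -> b
  T2 -> a
  X3 -> S C
  X4 -> C A

Fill CYK table bottom-up — only the sub-triangle for w[1..2]:
  [1..1]={B,T0}  "c"  orig:{B}
  [2..2]={A,T1}  "b"  orig:{A}
  [1..2]={B}  "cb"

Original NTs in T[1,2] deriving "cb": ["B"]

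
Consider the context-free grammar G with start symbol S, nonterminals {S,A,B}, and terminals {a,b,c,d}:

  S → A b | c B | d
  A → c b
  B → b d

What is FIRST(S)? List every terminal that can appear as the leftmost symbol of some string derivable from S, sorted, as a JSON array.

FIRST sets, iterate to fixpoint:
pass 1:
  A via A→c b: +{c}
  B via B→b d: +{b}
  S via S→A b: +{c}
  S via S→d: +{d}
  FIRST(S)={c,d}  FIRST(A)={c}  FIRST(B)={b}
pass 2: done
  FIRST(S)={c,d}  FIRST(A)={c}  FIRST(B)={b}

FIRST(S) = ["c", "d"]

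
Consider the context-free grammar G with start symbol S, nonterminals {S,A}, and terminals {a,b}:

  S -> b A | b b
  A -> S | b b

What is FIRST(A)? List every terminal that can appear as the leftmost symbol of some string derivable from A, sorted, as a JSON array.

FIRST iteration:
iter 1:
  A via A→b b: +{b}
  S via S→b A: +{b}
  FIRST[S]={b}  FIRST[A]={b}
iter 2: (no change)
  FIRST[S]={b}  FIRST[A]={b}

FIRST(A) = ["b"]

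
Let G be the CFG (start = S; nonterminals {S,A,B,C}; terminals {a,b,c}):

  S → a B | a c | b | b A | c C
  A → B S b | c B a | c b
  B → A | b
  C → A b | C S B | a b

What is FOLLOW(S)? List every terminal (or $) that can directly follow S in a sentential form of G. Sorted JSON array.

FIRST sets, iterate to fixpoint:
[1]
  A via A→c B a: +{c}
  B via B→A: +{c}
  B via B→b: +{b}
  C via C→A b: +{c}
  C via C→a b: +{a}
  S via S→a B: +{a}
  S via S→b: +{b}
  S via S→c C: +{c}
  FIRST(S)={a,b,c}  FIRST(A)={c}  FIRST(B)={b,c}  FIRST(C)={a,c}
[2]
  A via A→B S b: +{b}
  C via C→A b: +{b}
  FIRST(S)={a,b,c}  FIRST(A)={b,c}  FIRST(B)={b,c}  FIRST(C)={a,b,c}
[3] done
  FIRST(S)={a,b,c}  FIRST(A)={b,c}  FIRST(B)={b,c}  FIRST(C)={a,b,c}

FOLLOW sets:
seed FOLLOW(S) with $
[1]
  A→B S b: FOLLOW(B) ⊇ FIRST(S) = {a,b,c}; new: +{a,b,c}
  A→B S b: FOLLOW(S) ⊇ FIRST(b) = {b}; new: +{b}
  B→A: FOLLOW(A) ⊇ FOLLOW(B) ⊇ {a,b,c}; new: +{a,b,c}
  C→C S B: FOLLOW(C) ⊇ FIRST(S) = {a,b,c}; new: +{a,b,c}
  C→C S B: FOLLOW(S) ⊇ FIRST(B) = {b,c}; new: +{c}
  S→a B: FOLLOW(B) ⊇ FOLLOW(S) ⊇ {$,b,c}; new: +{$}
  S→b A: FOLLOW(A) ⊇ FOLLOW(S) ⊇ {$,b,c}; new: +{$}
  S→c C: FOLLOW(C) ⊇ FOLLOW(S) ⊇ {$,b,c}; new: +{$}
  FOLLOW(S)={$,b,c}  FOLLOW(A)={$,a,b,c}  FOLLOW(B)={$,a,b,c}  FOLLOW(C)={$,a,b,c}
[2] — fixpoint
  FOLLOW(S)={$,b,c}  FOLLOW(A)={$,a,b,c}  FOLLOW(B)={$,a,b,c}  FOLLOW(C)={$,a,b,c}

FOLLOW(S) = ["$", "b", "c"]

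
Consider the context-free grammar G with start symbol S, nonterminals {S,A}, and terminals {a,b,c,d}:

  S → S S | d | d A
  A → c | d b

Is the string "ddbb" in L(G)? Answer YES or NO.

Convert to CNF:
  S -> S S | T0 A | d
  A -> T0 T1 | c
  T0 -> d
  T1 -> b

Fill CYK table bottom-up:
  T[0,0] 'd' = {S,T0}  orig:{S}
  T[1,1] 'd' = {S,T0}  orig:{S}
  T[2,2] 'b' = {T1}  orig:{}
  T[3,3] 'b' = {T1}  orig:{}
  T[0,1] 'dd' = {S}
  T[1,2] 'db' = {A}
  T[2,3] 'bb' = ∅
  T[0,2] 'ddb' = {S}
  T[1,3] 'dbb' = ∅
  T[0,3] 'ddbb' = ∅

S ∉ T[0,3] ⇒ NO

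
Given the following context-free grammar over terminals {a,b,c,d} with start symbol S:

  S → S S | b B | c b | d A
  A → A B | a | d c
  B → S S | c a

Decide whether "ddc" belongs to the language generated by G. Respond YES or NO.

CNF form of G:
  S -> S S | T0 A | T1 T3 | T3 B
  A -> A B | T0 T1 | a
  B -> S S | T1 T2
  T0 -> d
  T1 -> c
  T2 -> a
  T3 -> b

Fill CYK table bottom-up:
  T[0,0] 'd' = {T0}  orig:{}
  T[1,1] 'd' = {T0}  orig:{}
  T[2,2] 'c' = {T1}  orig:{}
  T[0,1] 'dd' = ∅
  T[1,2] 'dc' = {A}
  T[0,2] 'ddc' = {S}

S ∈ T[0,2] ⇒ YES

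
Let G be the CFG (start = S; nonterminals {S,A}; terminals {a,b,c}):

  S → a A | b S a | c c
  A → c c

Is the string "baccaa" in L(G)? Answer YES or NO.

CNF form of G:
  S -> T0 T0 | T1 A | T2 X3
  A -> T0 T0
  T0 -> c
  T1 -> a
  T2 -> b
  X3 -> S T1

Fill CYK table bottom-up:
  cell(0,0) b: {T2}  orig:{}
  cell(1,1) a: {T1}  orig:{}
  cell(2,2) c: {T0}  orig:{}
  cell(3,3) c: {T0}  orig:{}
  cell(4,4) a: {T1}  orig:{}
  cell(5,5) a: {T1}  orig:{}
  cell(0,1) ba: ∅
  cell(1,2) ac: ∅
  cell(2,3) cc: {A,S}
  cell(3,4) ca: ∅
  cell(4,5) aa: ∅
  cell(0,2) bac: ∅
  cell(1,3) acc: {S}
  cell(2,4) cca: {X3}  orig:{}
  cell(3,5) caa: ∅
  cell(0,3) bacc: ∅
  cell(1,4) acca: {X3}  orig:{}
  cell(2,5) ccaa: ∅
  cell(0,4) bacca: {S}
  cell(1,5) accaa: ∅
  cell(0,5) baccaa: {X3}  orig:{}

S ∉ T[0,5] ⇒ NO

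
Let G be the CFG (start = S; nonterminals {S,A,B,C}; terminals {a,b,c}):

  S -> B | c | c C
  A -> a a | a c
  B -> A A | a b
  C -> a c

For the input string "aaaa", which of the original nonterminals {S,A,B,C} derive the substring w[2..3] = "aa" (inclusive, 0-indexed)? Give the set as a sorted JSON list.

Convert to CNF:
  S -> A A | T0 T2 | T1 C | c
  A -> T0 T0 | T0 T1
  B -> A A | T0 T2
  C -> T0 T1
  T0 -> a
  T1 -> c
  T2 -> b

CYK table (by increasing span), restricted to cells inside w[2..3]:
  [2..2]={T0}  "a"  orig:{}
  [3..3]={T0}  "a"  orig:{}
  [2..3]={A}  "aa"

Original NTs in T[2,3] deriving "aa": ["A"]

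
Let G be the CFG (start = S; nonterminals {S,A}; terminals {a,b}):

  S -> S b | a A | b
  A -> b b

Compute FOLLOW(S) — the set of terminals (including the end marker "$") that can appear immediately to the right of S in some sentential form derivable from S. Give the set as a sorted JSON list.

FIRST iteration:
pass 1:
  A via A→b b: +{b}
  S via S→a A: +{a}
  S via S→b: +{b}
  FIRST[S]={a,b}  FIRST[A]={b}
pass 2: (no change)
  FIRST[S]={a,b}  FIRST[A]={b}

Compute FOLLOW by fixpoint:
seed FOLLOW(S) with $
[1]
  S→S b: FOLLOW(S) ⊇ FIRST(b) = {b}; new: +{b}
  S→a A: FOLLOW(A) ⊇ FOLLOW(S) ⊇ {$,b}; new: +{$,b}
  FOLLOW(S)={$,b}  FOLLOW(A)={$,b}
[2] (stable)
  FOLLOW(S)={$,b}  FOLLOW(A)={$,b}

FOLLOW(S) = ["$", "b"]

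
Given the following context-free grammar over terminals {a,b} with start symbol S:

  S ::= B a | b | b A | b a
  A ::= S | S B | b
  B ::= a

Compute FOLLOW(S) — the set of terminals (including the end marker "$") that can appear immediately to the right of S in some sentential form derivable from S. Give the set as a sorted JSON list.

Compute FIRST by fixpoint:
[1]
  A via A→b: +{b}
  B via B→a: +{a}
  S via S→B a: +{a}
  S via S→b: +{b}
  S: {a,b}  A: {b}  B: {a}
[2]
  A via A→S: +{a}
  S: {a,b}  A: {a,b}  B: {a}
[3] (stable)
  S: {a,b}  A: {a,b}  B: {a}

FOLLOW sets:
FOLLOW(S) := {$}
[1]
  A→S B: FOLLOW(S) ⊇ FIRST(B) = {a}; new: +{a}
  S→B a: FOLLOW(B) ⊇ FIRST(a) = {a}; new: +{a}
  S→b A: FOLLOW(A) ⊇ FOLLOW(S) ⊇ {$,a}; new: +{$,a}
  S: {$,a}  A: {$,a}  B: {a}
[2]
  A→S B: FOLLOW(B) ⊇ FOLLOW(A) ⊇ {$,a}; new: +{$}
  S: {$,a}  A: {$,a}  B: {$,a}
[3] done
  S: {$,a}  A: {$,a}  B: {$,a}

FOLLOW(S) = ["$", "a"]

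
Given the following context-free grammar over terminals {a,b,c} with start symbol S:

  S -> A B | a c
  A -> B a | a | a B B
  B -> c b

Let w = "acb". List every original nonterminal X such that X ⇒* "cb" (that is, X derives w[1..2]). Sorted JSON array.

Convert to CNF:
  S -> A B | T0 T1
  A -> B T0 | T0 X3 | a
  B -> T1 T2
  T0 -> a
  T1 -> c
  T2 -> b
  X3 -> B B

CYK fill (cells [i..j] with 1 ≤ i ≤ j ≤ 2 only):
  cell(1,1) c: {T1}  orig:{}
  cell(2,2) b: {T2}  orig:{}
  cell(1,2) cb: {B}

Original NTs in T[1,2] deriving "cb": ["B"]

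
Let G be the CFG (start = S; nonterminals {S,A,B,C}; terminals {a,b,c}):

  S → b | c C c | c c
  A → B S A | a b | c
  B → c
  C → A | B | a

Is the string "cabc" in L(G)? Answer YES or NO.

CNF form of G:
  S -> T2 T2 | T2 X5 | b
  A -> B X3 | T0 T1 | c
  B -> c
  C -> B X4 | T0 T1 | a | c
  T0 -> a
  T1 -> b
  T2 -> c
  X3 -> S A
  X4 -> S A
  X5 -> C T2

CYK fill:
  T[0,0] 'c' = {A,B,C,T2}  orig:{A,B,C}
  T[1,1] 'a' = {C,T0}  orig:{C}
  T[2,2] 'b' = {S,T1}  orig:{S}
  T[3,3] 'c' = {A,B,C,T2}  orig:{A,B,C}
  T[0,1] 'ca' = ∅
  T[1,2] 'ab' = {A,C}
  T[2,3] 'bc' = {X3,X4}  orig:{}
  T[0,2] 'cab' = ∅
  T[1,3] 'abc' = {X5}  orig:{}
  T[0,3] 'cabc' = {S}

S ∈ T[0,3] ⇒ YES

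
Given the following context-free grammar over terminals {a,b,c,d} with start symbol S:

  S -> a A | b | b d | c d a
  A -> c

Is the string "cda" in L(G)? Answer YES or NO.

Convert to CNF:
  S -> T0 A | T1 T2 | T3 X4 | b
  A -> c
  T0 -> a
  T1 -> b
  T2 -> d
  T3 -> c
  X4 -> T2 T0

CYK table (by increasing span):
  [0..0]={A,T3}  "c"  orig:{A}
  [1..1]={T2}  "d"  orig:{}
  [2..2]={T0}  "a"  orig:{}
  [0..1]=∅  "cd"
  [1..2]={X4}  "da"  orig:{}
  [0..2]={S}  "cda"

S ∈ T[0,2] ⇒ YES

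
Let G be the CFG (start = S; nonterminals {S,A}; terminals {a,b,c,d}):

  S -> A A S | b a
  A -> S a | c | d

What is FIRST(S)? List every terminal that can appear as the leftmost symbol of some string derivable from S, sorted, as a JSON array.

Compute FIRST by fixpoint:
pass 1:
  A via A→c: +{c}
  A via A→d: +{d}
  S via S→A A S: +{c,d}
  S via S→b a: +{b}
  FIRST[S]={b,c,d}  FIRST[A]={c,d}
pass 2:
  A via A→S a: +{b}
  FIRST[S]={b,c,d}  FIRST[A]={b,c,d}
pass 3: done
  FIRST[S]={b,c,d}  FIRST[A]={b,c,d}

FIRST(S) = ["b", "c", "d"]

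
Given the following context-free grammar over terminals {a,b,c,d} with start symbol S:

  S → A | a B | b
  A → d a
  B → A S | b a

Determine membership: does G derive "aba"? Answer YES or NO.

CNF form of G:
  S -> T0 T1 | T1 B | b
  A -> T0 T1
  B -> A S | T2 T1
  T0 -> d
  T1 -> a
  T2 -> b

CYK table (by increasing span):
  cell(0,0) a: {T1}  orig:{}
  cell(1,1) b: {S,T2}  orig:{S}
  cell(2,2) a: {T1}  orig:{}
  cell(0,1) ab: ∅
  cell(1,2) ba: {B}
  cell(0,2) aba: {S}

S ∈ T[0,2] ⇒ YES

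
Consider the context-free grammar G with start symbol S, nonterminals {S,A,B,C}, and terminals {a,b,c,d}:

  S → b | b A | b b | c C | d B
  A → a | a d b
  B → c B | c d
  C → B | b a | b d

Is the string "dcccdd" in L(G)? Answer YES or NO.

Convert to CNF:
  S -> T1 B | T2 A | T2 T2 | T3 C | b
  A -> T0 X4 | a
  B -> T3 B | T3 T1
  C -> T2 T0 | T2 T1 | T3 B | T3 T1
  T0 -> a
  T1 -> d
  T2 -> b
  T3 -> c
  X4 -> T1 T2

CYK table (by increasing span):
  T[0,0] 'd' = {T1}  orig:{}
  T[1,1] 'c' = {T3}  orig:{}
  T[2,2] 'c' = {T3}  orig:{}
  T[3,3] 'c' = {T3}  orig:{}
  T[4,4] 'd' = {T1}  orig:{}
  T[5,5] 'd' = {T1}  orig:{}
  T[0,1] 'dc' = ∅
  T[1,2] 'cc' = ∅
  T[2,3] 'cc' = ∅
  T[3,4] 'cd' = {B,C}
  T[4,5] 'dd' = ∅
  T[0,2] 'dcc' = ∅
  T[1,3] 'ccc' = ∅
  T[2,4] 'ccd' = {B,C,S}
  T[3,5] 'cdd' = ∅
  T[0,3] 'dccc' = ∅
  T[1,4] 'cccd' = {B,C,S}
  T[2,5] 'ccdd' = ∅
  T[0,4] 'dcccd' = {S}
  T[1,5] 'cccdd' = ∅
  T[0,5] 'dcccdd' = ∅

S ∉ T[0,5] ⇒ NO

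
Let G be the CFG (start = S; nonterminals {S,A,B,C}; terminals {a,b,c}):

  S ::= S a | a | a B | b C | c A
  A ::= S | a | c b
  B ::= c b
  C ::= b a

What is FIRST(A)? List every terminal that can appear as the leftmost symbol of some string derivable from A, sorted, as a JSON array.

FIRST sets, iterate to fixpoint:
[1]
  A via A→a: +{a}
  A via A→c b: +{c}
  B via B→c b: +{c}
  C via C→b a: +{b}
  S via S→a: +{a}
  S via S→b C: +{b}
  S via S→c A: +{c}
  FIRST(S)={a,b,c}  FIRST(A)={a,c}  FIRST(B)={c}  FIRST(C)={b}
[2]
  A via A→S: +{b}
  FIRST(S)={a,b,c}  FIRST(A)={a,b,c}  FIRST(B)={c}  FIRST(C)={b}
[3] done
  FIRST(S)={a,b,c}  FIRST(A)={a,b,c}  FIRST(B)={c}  FIRST(C)={b}

FIRST(A) = ["a", "b", "c"]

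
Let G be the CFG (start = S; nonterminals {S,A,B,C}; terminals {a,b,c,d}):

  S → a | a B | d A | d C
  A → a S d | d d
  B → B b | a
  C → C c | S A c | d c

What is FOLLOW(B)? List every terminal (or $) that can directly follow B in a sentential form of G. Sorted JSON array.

FIRST sets, iterate to fixpoint:
round 1:
  A via A→a S d: +{a}
  A via A→d d: +{d}
  B via B→a: +{a}
  C via C→d c: +{d}
  S via S→a: +{a}
  S via S→d A: +{d}
  S: {a,d}  A: {a,d}  B: {a}  C: {d}
round 2:
  C via C→S A c: +{a}
  S: {a,d}  A: {a,d}  B: {a}  C: {a,d}
round 3: done
  S: {a,d}  A: {a,d}  B: {a}  C: {a,d}

FOLLOW sets:
initialize: $ ∈ FOLLOW(S)
[1]
  A→a S d: FOLLOW(S) ⊇ FIRST(d) = {d}; new: +{d}
  B→B b: FOLLOW(B) ⊇ FIRST(b) = {b}; new: +{b}
  C→C c: FOLLOW(C) ⊇ FIRST(c) = {c}; new: +{c}
  C→S A c: FOLLOW(S) ⊇ FIRST(A) = {a,d}; new: +{a}
  C→S A c: FOLLOW(A) ⊇ FIRST(c) = {c}; new: +{c}
  S→a B: FOLLOW(B) ⊇ FOLLOW(S) ⊇ {$,a,d}; new: +{$,a,d}
  S→d A: FOLLOW(A) ⊇ FOLLOW(S) ⊇ {$,a,d}; new: +{$,a,d}
  S→d C: FOLLOW(C) ⊇ FOLLOW(S) ⊇ {$,a,d}; new: +{$,a,d}
  FOLLOW[S]={$,a,d}  FOLLOW[A]={$,a,c,d}  FOLLOW[B]={$,a,b,d}  FOLLOW[C]={$,a,c,d}
[2] done
  FOLLOW[S]={$,a,d}  FOLLOW[A]={$,a,c,d}  FOLLOW[B]={$,a,b,d}  FOLLOW[C]={$,a,c,d}

FOLLOW(B) = ["$", "a", "b", "d"]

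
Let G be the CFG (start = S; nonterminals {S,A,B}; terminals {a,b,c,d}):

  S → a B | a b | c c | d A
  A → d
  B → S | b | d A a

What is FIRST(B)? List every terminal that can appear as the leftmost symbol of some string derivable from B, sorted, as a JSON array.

FIRST iteration:
pass 1:
  A via A→d: +{d}
  B via B→b: +{b}
  B via B→d A a: +{d}
  S via S→a B: +{a}
  S via S→c c: +{c}
  S via S→d A: +{d}
  S: {a,c,d}  A: {d}  B: {b,d}
pass 2:
  B via B→S: +{a,c}
  S: {a,c,d}  A: {d}  B: {a,b,c,d}
pass 3: done
  S: {a,c,d}  A: {d}  B: {a,b,c,d}

FIRST(B) = ["a", "b", "c", "d"]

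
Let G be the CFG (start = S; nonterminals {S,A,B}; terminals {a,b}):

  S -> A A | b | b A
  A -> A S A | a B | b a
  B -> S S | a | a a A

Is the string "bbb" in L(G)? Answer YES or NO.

CNF form of G:
  S -> A A | T1 A | b
  A -> A X2 | T0 B | T1 T0
  B -> S S | T0 X3 | a
  T0 -> a
  T1 -> b
  X2 -> S A
  X3 -> T0 A

CYK fill:
  cell(0,0) b: {S,T1}  orig:{S}
  cell(1,1) b: {S,T1}  orig:{S}
  cell(2,2) b: {S,T1}  orig:{S}
  cell(0,1) bb: {B}
  cell(1,2) bb: {B}
  cell(0,2) bbb: ∅

S ∉ T[0,2] ⇒ NO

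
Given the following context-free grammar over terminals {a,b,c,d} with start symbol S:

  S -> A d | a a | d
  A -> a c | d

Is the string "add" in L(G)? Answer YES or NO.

Convert to CNF:
  S -> A T2 | T0 T0 | d
  A -> T0 T1 | d
  T0 -> a
  T1 -> c
  T2 -> d

Fill CYK table bottom-up:
  cell(0,0) a: {T0}  orig:{}
  cell(1,1) d: {A,S,T2}  orig:{A,S}
  cell(2,2) d: {A,S,T2}  orig:{A,S}
  cell(0,1) ad: ∅
  cell(1,2) dd: {S}
  cell(0,2) add: ∅

S ∉ T[0,2] ⇒ NO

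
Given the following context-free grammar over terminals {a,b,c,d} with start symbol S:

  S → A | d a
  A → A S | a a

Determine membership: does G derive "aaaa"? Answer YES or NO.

Convert to CNF:
  S -> A S | T0 T0 | T1 T0
  A -> A S | T0 T0
  T0 -> a
  T1 -> d

Fill CYK table bottom-up:
  cell(0,0) a: {T0}  orig:{}
  cell(1,1) a: {T0}  orig:{}
  cell(2,2) a: {T0}  orig:{}
  cell(3,3) a: {T0}  orig:{}
  cell(0,1) aa: {A,S}
  cell(1,2) aa: {A,S}
  cell(2,3) aa: {A,S}
  cell(0,2) aaa: ∅
  cell(1,3) aaa: ∅
  cell(0,3) aaaa: {A,S}

S ∈ T[0,3] ⇒ YES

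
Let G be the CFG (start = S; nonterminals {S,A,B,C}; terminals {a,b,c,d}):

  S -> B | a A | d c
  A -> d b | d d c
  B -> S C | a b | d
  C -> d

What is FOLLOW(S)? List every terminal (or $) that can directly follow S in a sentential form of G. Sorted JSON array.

FIRST iteration:
iter 1:
  A via A→d b: +{d}
  B via B→a b: +{a}
  B via B→d: +{d}
  C via C→d: +{d}
  S via S→B: +{a,d}
  S: {a,d}  A: {d}  B: {a,d}  C: {d}
iter 2: (stable)
  S: {a,d}  A: {d}  B: {a,d}  C: {d}

Compute FOLLOW by fixpoint:
initialize: $ ∈ FOLLOW(S)
iter 1:
  B→S C: FOLLOW(S) ⊇ FIRST(C) = {d}; new: +{d}
  S→B: FOLLOW(B) ⊇ FOLLOW(S) ⊇ {$,d}; new: +{$,d}
  S→a A: FOLLOW(A) ⊇ FOLLOW(S) ⊇ {$,d}; new: +{$,d}
  FOLLOW[S]={$,d}  FOLLOW[A]={$,d}  FOLLOW[B]={$,d}  FOLLOW[C]={}
iter 2:
  B→S C: FOLLOW(C) ⊇ FOLLOW(B) ⊇ {$,d}; new: +{$,d}
  FOLLOW[S]={$,d}  FOLLOW[A]={$,d}  FOLLOW[B]={$,d}  FOLLOW[C]={$,d}
iter 3: (stable)
  FOLLOW[S]={$,d}  FOLLOW[A]={$,d}  FOLLOW[B]={$,d}  FOLLOW[C]={$,d}

FOLLOW(S) = ["$", "d"]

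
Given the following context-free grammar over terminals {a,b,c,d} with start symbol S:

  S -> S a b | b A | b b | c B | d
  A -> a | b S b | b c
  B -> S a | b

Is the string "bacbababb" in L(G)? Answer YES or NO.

CNF form of G:
  S -> S X4 | T0 A | T0 T0 | T1 B | d
  A -> T0 T1 | T0 X3 | a
  B -> S T2 | b
  T0 -> b
  T1 -> c
  T2 -> a
  X3 -> S T0
  X4 -> T2 T0

CYK fill:
  cell(0,0) b: {B,T0}  orig:{B}
  cell(1,1) a: {A,T2}  orig:{A}
  cell(2,2) c: {T1}  orig:{}
  cell(3,3) b: {B,T0}  orig:{B}
  cell(4,4) a: {A,T2}  orig:{A}
  cell(5,5) b: {B,T0}  orig:{B}
  cell(6,6) a: {A,T2}  orig:{A}
  cell(7,7) b: {B,T0}  orig:{B}
  cell(8,8) b: {B,T0}  orig:{B}
  cell(0,1) ba: {S}
  cell(1,2) ac: ∅
  cell(2,3) cb: {S}
  cell(3,4) ba: {S}
  cell(4,5) ab: {X4}  orig:{}
  cell(5,6) ba: {S}
  cell(6,7) ab: {X4}  orig:{}
  cell(7,8) bb: {S}
  cell(0,2) bac: ∅
  cell(1,3) acb: ∅
  cell(2,4) cba: {B}
  cell(3,5) bab: {X3}  orig:{}
  cell(4,6) aba: ∅
  cell(5,7) bab: {X3}  orig:{}
  cell(6,8) abb: ∅
  cell(0,3) bacb: ∅
  cell(1,4) acba: ∅
  cell(2,5) cbab: {S}
  cell(3,6) baba: ∅
  cell(4,7) abab: ∅
  cell(5,8) babb: ∅
  cell(0,4) bacba: ∅
  cell(1,5) acbab: ∅
  cell(2,6) cbaba: {B}
  cell(3,7) babab: ∅
  cell(4,8) ababb: ∅
  cell(0,5) bacbab: ∅
  cell(1,6) acbaba: ∅
  cell(2,7) cbabab: {S}
  cell(3,8) bababb: ∅
  cell(0,6) bacbaba: ∅
  cell(1,7) acbabab: ∅
  cell(2,8) cbababb: {X3}  orig:{}
  cell(0,7) bacbabab: ∅
  cell(1,8) acbababb: ∅
  cell(0,8) bacbababb: ∅

S ∉ T[0,8] ⇒ NO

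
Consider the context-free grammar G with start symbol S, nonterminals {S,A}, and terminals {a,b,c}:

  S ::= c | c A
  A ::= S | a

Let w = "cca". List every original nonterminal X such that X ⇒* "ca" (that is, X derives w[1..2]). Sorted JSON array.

Convert to CNF:
  S -> T0 A | c
  A -> T0 A | a | c
  T0 -> c

Fill CYK table bottom-up (cells [i..j] with 1 ≤ i ≤ j ≤ 2 only):
  T[1,1] 'c' = {A,S,T0}  orig:{A,S}
  T[2,2] 'a' = {A}
  T[1,2] 'ca' = {A,S}

Original NTs in T[1,2] deriving "ca": ["A", "S"]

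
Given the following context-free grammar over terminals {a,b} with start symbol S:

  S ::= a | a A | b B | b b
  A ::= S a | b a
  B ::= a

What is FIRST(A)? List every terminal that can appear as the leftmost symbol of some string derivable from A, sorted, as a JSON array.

Compute FIRST by fixpoint:
round 1:
  A via A→b a: +{b}
  B via B→a: +{a}
  S via S→a: +{a}
  S via S→b B: +{b}
  S: {a,b}  A: {b}  B: {a}
round 2:
  A via A→S a: +{a}
  S: {a,b}  A: {a,b}  B: {a}
round 3: (stable)
  S: {a,b}  A: {a,b}  B: {a}

FIRST(A) = ["a", "b"]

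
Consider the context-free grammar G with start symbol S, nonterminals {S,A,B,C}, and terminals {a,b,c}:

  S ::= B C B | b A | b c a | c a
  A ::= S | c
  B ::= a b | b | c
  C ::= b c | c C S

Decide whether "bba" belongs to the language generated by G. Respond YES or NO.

Convert to CNF:
  S -> B X6 | T0 A | T0 X7 | T1 T2
  A -> B X3 | T0 A | T0 X4 | T1 T2 | c
  B -> T2 T0 | b | c
  C -> T0 T1 | T1 X5
  T0 -> b
  T1 -> c
  T2 -> a
  X3 -> C B
  X4 -> T1 T2
  X5 -> C S
  X6 -> C B
  X7 -> T1 T2

CYK fill:
  [0..0]={B,T0}  "b"  orig:{B}
  [1..1]={B,T0}  "b"  orig:{B}
  [2..2]={T2}  "a"  orig:{}
  [0..1]=∅  "bb"
  [1..2]=∅  "ba"
  [0..2]=∅  "bba"

S ∉ T[0,2] ⇒ NO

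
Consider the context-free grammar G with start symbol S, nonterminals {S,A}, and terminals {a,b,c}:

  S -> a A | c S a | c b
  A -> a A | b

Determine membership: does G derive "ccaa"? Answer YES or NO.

Convert to CNF:
  S -> T0 A | T1 T2 | T1 X3
  A -> T0 A | b
  T0 -> a
  T1 -> c
  T2 -> b
  X3 -> S T0

Fill CYK table bottom-up:
  [0..0]={T1}  "c"  orig:{}
  [1..1]={T1}  "c"  orig:{}
  [2..2]={T0}  "a"  orig:{}
  [3..3]={T0}  "a"  orig:{}
  [0..1]=∅  "cc"
  [1..2]=∅  "ca"
  [2..3]=∅  "aa"
  [0..2]=∅  "cca"
  [1..3]=∅  "caa"
  [0..3]=∅  "ccaa"

S ∉ T[0,3] ⇒ NO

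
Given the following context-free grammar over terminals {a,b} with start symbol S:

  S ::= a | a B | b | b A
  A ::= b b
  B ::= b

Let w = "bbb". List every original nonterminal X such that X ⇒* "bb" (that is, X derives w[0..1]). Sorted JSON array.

Convert to CNF:
  S -> T0 A | T1 B | a | b
  A -> T0 T0
  B -> b
  T0 -> b
  T1 -> a

CYK table (by increasing span), restricted to cells inside w[0..1]:
  [0..0]={B,S,T0}  "b"  orig:{B,S}
  [1..1]={B,S,T0}  "b"  orig:{B,S}
  [0..1]={A}  "bb"

Original NTs in T[0,1] deriving "bb": ["A"]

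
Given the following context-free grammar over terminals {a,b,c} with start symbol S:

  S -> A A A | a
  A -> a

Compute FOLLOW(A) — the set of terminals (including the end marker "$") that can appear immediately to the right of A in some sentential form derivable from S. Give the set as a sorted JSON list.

Compute FIRST by fixpoint:
iter 1:
  A via A→a: +{a}
  S via S→A A A: +{a}
  FIRST(S)={a}  FIRST(A)={a}
iter 2: (no change)
  FIRST(S)={a}  FIRST(A)={a}

FOLLOW iteration:
initialize: $ ∈ FOLLOW(S)
pass 1:
  S→A A A: FOLLOW(A) ⊇ FIRST(A) = {a}; new: +{a}
  S→A A A: FOLLOW(A) ⊇ FOLLOW(S) ⊇ {$}; new: +{$}
  S: {$}  A: {$,a}
pass 2: — fixpoint
  S: {$}  A: {$,a}

FOLLOW(A) = ["$", "a"]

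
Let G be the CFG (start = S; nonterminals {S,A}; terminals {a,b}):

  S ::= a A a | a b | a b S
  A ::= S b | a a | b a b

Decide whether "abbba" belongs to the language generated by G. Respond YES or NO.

Convert to CNF:
  S -> T1 T0 | T1 X3 | T1 X4
  A -> S T0 | T0 X2 | T1 T1
  T0 -> b
  T1 -> a
  X2 -> T1 T0
  X3 -> A T1
  X4 -> T0 S

Fill CYK table bottom-up:
  T[0,0] 'a' = {T1}  orig:{}
  T[1,1] 'b' = {T0}  orig:{}
  T[2,2] 'b' = {T0}  orig:{}
  T[3,3] 'b' = {T0}  orig:{}
  T[4,4] 'a' = {T1}  orig:{}
  T[0,1] 'ab' = {S,X2}  orig:{S}
  T[1,2] 'bb' = ∅
  T[2,3] 'bb' = ∅
  T[3,4] 'ba' = ∅
  T[0,2] 'abb' = {A}
  T[1,3] 'bbb' = ∅
  T[2,4] 'bba' = ∅
  T[0,3] 'abbb' = ∅
  T[1,4] 'bbba' = ∅
  T[0,4] 'abbba' = ∅

S ∉ T[0,4] ⇒ NO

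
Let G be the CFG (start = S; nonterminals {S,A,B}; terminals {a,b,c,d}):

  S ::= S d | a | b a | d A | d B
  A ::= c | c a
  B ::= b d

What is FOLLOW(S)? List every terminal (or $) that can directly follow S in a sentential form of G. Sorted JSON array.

FIRST iteration:
[1]
  A via A→c: +{c}
  B via B→b d: +{b}
  S via S→a: +{a}
  S via S→b a: +{b}
  S via S→d A: +{d}
  FIRST[S]={a,b,d}  FIRST[A]={c}  FIRST[B]={b}
[2] — fixpoint
  FIRST[S]={a,b,d}  FIRST[A]={c}  FIRST[B]={b}

FOLLOW iteration:
seed FOLLOW(S) with $
round 1:
  S→S d: FOLLOW(S) ⊇ FIRST(d) = {d}; new: +{d}
  S→d A: FOLLOW(A) ⊇ FOLLOW(S) ⊇ {$,d}; new: +{$,d}
  S→d B: FOLLOW(B) ⊇ FOLLOW(S) ⊇ {$,d}; new: +{$,d}
  S: {$,d}  A: {$,d}  B: {$,d}
round 2: (no change)
  S: {$,d}  A: {$,d}  B: {$,d}

FOLLOW(S) = ["$", "d"]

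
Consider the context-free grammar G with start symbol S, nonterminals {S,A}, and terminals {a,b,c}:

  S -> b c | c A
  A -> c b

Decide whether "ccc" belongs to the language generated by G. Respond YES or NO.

CNF form of G:
  S -> T0 A | T1 T0
  A -> T0 T1
  T0 -> c
  T1 -> b

Fill CYK table bottom-up:
  cell(0,0) c: {T0}  orig:{}
  cell(1,1) c: {T0}  orig:{}
  cell(2,2) c: {T0}  orig:{}
  cell(0,1) cc: ∅
  cell(1,2) cc: ∅
  cell(0,2) ccc: ∅

S ∉ T[0,2] ⇒ NO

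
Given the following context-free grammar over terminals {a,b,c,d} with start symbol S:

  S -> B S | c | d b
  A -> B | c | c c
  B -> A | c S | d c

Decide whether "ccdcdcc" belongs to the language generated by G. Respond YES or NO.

Convert to CNF:
  S -> B S | T1 T2 | c
  A -> T0 S | T0 T0 | T1 T0 | c
  B -> T0 S | T0 T0 | T1 T0 | c
  T0 -> c
  T1 -> d
  T2 -> b

CYK fill:
  cell(0,0) c: {A,B,S,T0}  orig:{A,B,S}
  cell(1,1) c: {A,B,S,T0}  orig:{A,B,S}
  cell(2,2) d: {T1}  orig:{}
  cell(3,3) c: {A,B,S,T0}  orig:{A,B,S}
  cell(4,4) d: {T1}  orig:{}
  cell(5,5) c: {A,B,S,T0}  orig:{A,B,S}
  cell(6,6) c: {A,B,S,T0}  orig:{A,B,S}
  cell(0,1) cc: {A,B,S}
  cell(1,2) cd: ∅
  cell(2,3) dc: {A,B}
  cell(3,4) cd: ∅
  cell(4,5) dc: {A,B}
  cell(5,6) cc: {A,B,S}
  cell(0,2) ccd: ∅
  cell(1,3) cdc: ∅
  cell(2,4) dcd: ∅
  cell(3,5) cdc: ∅
  cell(4,6) dcc: {S}
  cell(0,3) ccdc: ∅
  cell(1,4) cdcd: ∅
  cell(2,5) dcdc: ∅
  cell(3,6) cdcc: {A,B,S}
  cell(0,4) ccdcd: ∅
  cell(1,5) cdcdc: ∅
  cell(2,6) dcdcc: {S}
  cell(0,5) ccdcdc: ∅
  cell(1,6) cdcdcc: {A,B,S}
  cell(0,6) ccdcdcc: {A,B,S}

S ∈ T[0,6] ⇒ YES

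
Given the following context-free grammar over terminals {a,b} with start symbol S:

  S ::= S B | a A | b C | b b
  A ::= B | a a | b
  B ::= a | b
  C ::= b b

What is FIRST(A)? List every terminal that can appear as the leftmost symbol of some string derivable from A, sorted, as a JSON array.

FIRST iteration:
pass 1:
  A via A→a a: +{a}
  A via A→b: +{b}
  B via B→a: +{a}
  B via B→b: +{b}
  C via C→b b: +{b}
  S via S→a A: +{a}
  S via S→b C: +{b}
  S: {a,b}  A: {a,b}  B: {a,b}  C: {b}
pass 2: (stable)
  S: {a,b}  A: {a,b}  B: {a,b}  C: {b}

FIRST(A) = ["a", "b"]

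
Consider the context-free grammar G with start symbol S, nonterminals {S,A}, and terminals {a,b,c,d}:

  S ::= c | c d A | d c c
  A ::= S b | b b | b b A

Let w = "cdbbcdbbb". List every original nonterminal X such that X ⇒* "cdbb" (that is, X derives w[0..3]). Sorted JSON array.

Convert to CNF:
  S -> T1 X4 | T2 X5 | c
  A -> S T0 | T0 T0 | T0 X3
  T0 -> b
  T1 -> c
  T2 -> d
  X3 -> T0 A
  X4 -> T2 A
  X5 -> T1 T1

Fill CYK table bottom-up, restricted to cells inside w[0..3]:
  cell(0,0) c: {S,T1}  orig:{S}
  cell(1,1) d: {T2}  orig:{}
  cell(2,2) b: {T0}  orig:{}
  cell(3,3) b: {T0}  orig:{}
  cell(0,1) cd: ∅
  cell(1,2) db: ∅
  cell(2,3) bb: {A}
  cell(0,2) cdb: ∅
  cell(1,3) dbb: {X4}  orig:{}
  cell(0,3) cdbb: {S}

Original NTs in T[0,3] deriving "cdbb": ["S"]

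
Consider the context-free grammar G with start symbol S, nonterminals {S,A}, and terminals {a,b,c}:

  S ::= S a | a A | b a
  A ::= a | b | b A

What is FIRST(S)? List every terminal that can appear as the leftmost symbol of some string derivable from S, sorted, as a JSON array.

Compute FIRST by fixpoint:
pass 1:
  A via A→a: +{a}
  A via A→b: +{b}
  S via S→a A: +{a}
  S via S→b a: +{b}
  S: {a,b}  A: {a,b}
pass 2: done
  S: {a,b}  A: {a,b}

FIRST(S) = ["a", "b"]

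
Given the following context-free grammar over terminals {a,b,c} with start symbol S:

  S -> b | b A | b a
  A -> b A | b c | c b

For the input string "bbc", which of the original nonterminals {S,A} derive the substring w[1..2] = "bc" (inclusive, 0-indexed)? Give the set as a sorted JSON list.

Convert to CNF:
  S -> T0 A | T0 T2 | b
  A -> T0 A | T0 T1 | T1 T0
  T0 -> b
  T1 -> c
  T2 -> a

CYK fill — only the sub-triangle for w[1..2]:
  [1..1]={S,T0}  "b"  orig:{S}
  [2..2]={T1}  "c"  orig:{}
  [1..2]={A}  "bc"

Original NTs in T[1,2] deriving "bc": ["A"]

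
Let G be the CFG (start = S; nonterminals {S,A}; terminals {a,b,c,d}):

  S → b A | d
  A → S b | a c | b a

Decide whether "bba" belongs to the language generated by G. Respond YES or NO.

Convert to CNF:
  S -> T0 A | d
  A -> S T0 | T0 T1 | T1 T2
  T0 -> b
  T1 -> a
  T2 -> c

CYK fill:
  [0..0]={T0}  "b"  orig:{}
  [1..1]={T0}  "b"  orig:{}
  [2..2]={T1}  "a"  orig:{}
  [0..1]=∅  "bb"
  [1..2]={A}  "ba"
  [0..2]={S}  "bba"

S ∈ T[0,2] ⇒ YES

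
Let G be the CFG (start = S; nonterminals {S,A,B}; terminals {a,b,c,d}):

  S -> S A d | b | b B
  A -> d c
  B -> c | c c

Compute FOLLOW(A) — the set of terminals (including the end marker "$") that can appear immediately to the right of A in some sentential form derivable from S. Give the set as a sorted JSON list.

FIRST iteration:
[1]
  A via A→d c: +{d}
  B via B→c: +{c}
  S via S→b: +{b}
  FIRST(S)={b}  FIRST(A)={d}  FIRST(B)={c}
[2] (no change)
  FIRST(S)={b}  FIRST(A)={d}  FIRST(B)={c}

FOLLOW iteration:
FOLLOW(S) := {$}
[1]
  S→S A d: FOLLOW(S) ⊇ FIRST(A) = {d}; new: +{d}
  S→S A d: FOLLOW(A) ⊇ FIRST(d) = {d}; new: +{d}
  S→b B: FOLLOW(B) ⊇ FOLLOW(S) ⊇ {$,d}; new: +{$,d}
  S: {$,d}  A: {d}  B: {$,d}
[2] — fixpoint
  S: {$,d}  A: {d}  B: {$,d}

FOLLOW(A) = ["d"]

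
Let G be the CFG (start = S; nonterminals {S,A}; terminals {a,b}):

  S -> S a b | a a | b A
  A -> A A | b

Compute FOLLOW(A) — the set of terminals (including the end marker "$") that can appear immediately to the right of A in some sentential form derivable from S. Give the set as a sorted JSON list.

FIRST sets, iterate to fixpoint:
round 1:
  A via A→b: +{b}
  S via S→a a: +{a}
  S via S→b A: +{b}
  FIRST(S)={a,b}  FIRST(A)={b}
round 2: (no change)
  FIRST(S)={a,b}  FIRST(A)={b}

FOLLOW sets:
initialize: $ ∈ FOLLOW(S)
[1]
  A→A A: FOLLOW(A) ⊇ FIRST(A) = {b}; new: +{b}
  S→S a b: FOLLOW(S) ⊇ FIRST(a) = {a}; new: +{a}
  S→b A: FOLLOW(A) ⊇ FOLLOW(S) ⊇ {$,a}; new: +{$,a}
  FOLLOW[S]={$,a}  FOLLOW[A]={$,a,b}
[2] done
  FOLLOW[S]={$,a}  FOLLOW[A]={$,a,b}

FOLLOW(A) = ["$", "a", "b"]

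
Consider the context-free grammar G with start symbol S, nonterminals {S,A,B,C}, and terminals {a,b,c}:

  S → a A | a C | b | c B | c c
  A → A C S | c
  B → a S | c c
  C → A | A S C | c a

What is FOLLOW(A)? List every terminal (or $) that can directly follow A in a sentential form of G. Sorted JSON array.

FIRST sets, iterate to fixpoint:
[1]
  A via A→c: +{c}
  B via B→a S: +{a}
  B via B→c c: +{c}
  C via C→A: +{c}
  S via S→a A: +{a}
  S via S→b: +{b}
  S via S→c B: +{c}
  S: {a,b,c}  A: {c}  B: {a,c}  C: {c}
[2] (stable)
  S: {a,b,c}  A: {c}  B: {a,c}  C: {c}

FOLLOW iteration:
initialize: $ ∈ FOLLOW(S)
pass 1:
  A→A C S: FOLLOW(A) ⊇ FIRST(C) = {c}; new: +{c}
  A→A C S: FOLLOW(C) ⊇ FIRST(S) = {a,b,c}; new: +{a,b,c}
  A→A C S: FOLLOW(S) ⊇ FOLLOW(A) ⊇ {c}; new: +{c}
  C→A: FOLLOW(A) ⊇ FOLLOW(C) ⊇ {a,b,c}; new: +{a,b}
  S→a A: FOLLOW(A) ⊇ FOLLOW(S) ⊇ {$,c}; new: +{$}
  S→a C: FOLLOW(C) ⊇ FOLLOW(S) ⊇ {$,c}; new: +{$}
  S→c B: FOLLOW(B) ⊇ FOLLOW(S) ⊇ {$,c}; new: +{$,c}
  S: {$,c}  A: {$,a,b,c}  B: {$,c}  C: {$,a,b,c}
pass 2:
  A→A C S: FOLLOW(S) ⊇ FOLLOW(A) ⊇ {$,a,b,c}; new: +{a,b}
  S→c B: FOLLOW(B) ⊇ FOLLOW(S) ⊇ {$,a,b,c}; new: +{a,b}
  S: {$,a,b,c}  A: {$,a,b,c}  B: {$,a,b,c}  C: {$,a,b,c}
pass 3: — fixpoint
  S: {$,a,b,c}  A: {$,a,b,c}  B: {$,a,b,c}  C: {$,a,b,c}

FOLLOW(A) = ["$", "a", "b", "c"]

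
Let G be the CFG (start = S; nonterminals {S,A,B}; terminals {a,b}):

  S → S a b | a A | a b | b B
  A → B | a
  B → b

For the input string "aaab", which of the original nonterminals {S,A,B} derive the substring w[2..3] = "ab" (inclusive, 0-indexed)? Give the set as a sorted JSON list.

CNF form of G:
  S -> S X2 | T0 A | T0 T1 | T1 B
  A -> a | b
  B -> b
  T0 -> a
  T1 -> b
  X2 -> T0 T1

Fill CYK table bottom-up — only the sub-triangle for w[2..3]:
  T[2,2] 'a' = {A,T0}  orig:{A}
  T[3,3] 'b' = {A,B,T1}  orig:{A,B}
  T[2,3] 'ab' = {S,X2}  orig:{S}

Original NTs in T[2,3] deriving "ab": ["S"]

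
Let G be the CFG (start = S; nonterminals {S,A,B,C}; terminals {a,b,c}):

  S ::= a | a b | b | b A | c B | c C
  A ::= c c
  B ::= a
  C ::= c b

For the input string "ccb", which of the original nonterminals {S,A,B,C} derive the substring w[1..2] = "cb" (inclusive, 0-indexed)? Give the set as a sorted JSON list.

Convert to CNF:
  S -> T0 B | T0 C | T1 A | T2 T1 | a | b
  A -> T0 T0
  B -> a
  C -> T0 T1
  T0 -> c
  T1 -> b
  T2 -> a

Fill CYK table bottom-up, restricted to cells inside w[1..2]:
  T[1,1] 'c' = {T0}  orig:{}
  T[2,2] 'b' = {S,T1}  orig:{S}
  T[1,2] 'cb' = {C}

Original NTs in T[1,2] deriving "cb": ["C"]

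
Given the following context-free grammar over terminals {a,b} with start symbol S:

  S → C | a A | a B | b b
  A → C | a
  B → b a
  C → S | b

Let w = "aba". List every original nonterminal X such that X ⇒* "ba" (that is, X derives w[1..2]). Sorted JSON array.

CNF form of G:
  S -> T0 A | T0 B | T1 T1 | b
  A -> T0 A | T0 B | T1 T1 | a | b
  B -> T1 T0
  C -> T0 A | T0 B | T1 T1 | b
  T0 -> a
  T1 -> b

CYK fill — only the sub-triangle for w[1..2]:
  cell(1,1) b: {A,C,S,T1}  orig:{A,C,S}
  cell(2,2) a: {A,T0}  orig:{A}
  cell(1,2) ba: {B}

Original NTs in T[1,2] deriving "ba": ["B"]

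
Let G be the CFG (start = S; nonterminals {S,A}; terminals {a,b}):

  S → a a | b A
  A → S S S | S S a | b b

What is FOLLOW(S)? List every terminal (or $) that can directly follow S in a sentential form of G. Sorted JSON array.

Compute FIRST by fixpoint:
round 1:
  A via A→b b: +{b}
  S via S→a a: +{a}
  S via S→b A: +{b}
  S: {a,b}  A: {b}
round 2:
  A via A→S S S: +{a}
  S: {a,b}  A: {a,b}
round 3: done
  S: {a,b}  A: {a,b}

FOLLOW sets:
initialize: $ ∈ FOLLOW(S)
pass 1:
  A→S S S: FOLLOW(S) ⊇ FIRST(S) = {a,b}; new: +{a,b}
  S→b A: FOLLOW(A) ⊇ FOLLOW(S) ⊇ {$,a,b}; new: +{$,a,b}
  FOLLOW(S)={$,a,b}  FOLLOW(A)={$,a,b}
pass 2: — fixpoint
  FOLLOW(S)={$,a,b}  FOLLOW(A)={$,a,b}

FOLLOW(S) = ["$", "a", "b"]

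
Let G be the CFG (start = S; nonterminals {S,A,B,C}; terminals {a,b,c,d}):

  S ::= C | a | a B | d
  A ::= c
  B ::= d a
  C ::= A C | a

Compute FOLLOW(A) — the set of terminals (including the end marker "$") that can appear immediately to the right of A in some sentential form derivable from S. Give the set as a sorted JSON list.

Compute FIRST by fixpoint:
round 1:
  A via A→c: +{c}
  B via B→d a: +{d}
  C via C→A C: +{c}
  C via C→a: +{a}
  S via S→C: +{a,c}
  S via S→d: +{d}
  FIRST(S)={a,c,d}  FIRST(A)={c}  FIRST(B)={d}  FIRST(C)={a,c}
round 2: (stable)
  FIRST(S)={a,c,d}  FIRST(A)={c}  FIRST(B)={d}  FIRST(C)={a,c}

FOLLOW iteration:
initialize: $ ∈ FOLLOW(S)
pass 1:
  C→A C: FOLLOW(A) ⊇ FIRST(C) = {a,c}; new: +{a,c}
  S→C: FOLLOW(C) ⊇ FOLLOW(S) ⊇ {$}; new: +{$}
  S→a B: FOLLOW(B) ⊇ FOLLOW(S) ⊇ {$}; new: +{$}
  S: {$}  A: {a,c}  B: {$}  C: {$}
pass 2: done
  S: {$}  A: {a,c}  B: {$}  C: {$}

FOLLOW(A) = ["a", "c"]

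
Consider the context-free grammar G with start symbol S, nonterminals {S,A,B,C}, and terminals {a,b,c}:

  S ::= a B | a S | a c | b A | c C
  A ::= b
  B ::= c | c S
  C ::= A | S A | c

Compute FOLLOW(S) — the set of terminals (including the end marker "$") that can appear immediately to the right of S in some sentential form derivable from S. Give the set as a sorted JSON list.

Compute FIRST by fixpoint:
[1]
  A via A→b: +{b}
  B via B→c: +{c}
  C via C→A: +{b}
  C via C→c: +{c}
  S via S→a B: +{a}
  S via S→b A: +{b}
  S via S→c C: +{c}
  FIRST(S)={a,b,c}  FIRST(A)={b}  FIRST(B)={c}  FIRST(C)={b,c}
[2]
  C via C→S A: +{a}
  FIRST(S)={a,b,c}  FIRST(A)={b}  FIRST(B)={c}  FIRST(C)={a,b,c}
[3] (stable)
  FIRST(S)={a,b,c}  FIRST(A)={b}  FIRST(B)={c}  FIRST(C)={a,b,c}

FOLLOW sets:
FOLLOW(S) := {$}
round 1:
  C→S A: FOLLOW(S) ⊇ FIRST(A) = {b}; new: +{b}
  S→a B: FOLLOW(B) ⊇ FOLLOW(S) ⊇ {$,b}; new: +{$,b}
  S→b A: FOLLOW(A) ⊇ FOLLOW(S) ⊇ {$,b}; new: +{$,b}
  S→c C: FOLLOW(C) ⊇ FOLLOW(S) ⊇ {$,b}; new: +{$,b}
  FOLLOW(S)={$,b}  FOLLOW(A)={$,b}  FOLLOW(B)={$,b}  FOLLOW(C)={$,b}
round 2: (no change)
  FOLLOW(S)={$,b}  FOLLOW(A)={$,b}  FOLLOW(B)={$,b}  FOLLOW(C)={$,b}

FOLLOW(S) = ["$", "b"]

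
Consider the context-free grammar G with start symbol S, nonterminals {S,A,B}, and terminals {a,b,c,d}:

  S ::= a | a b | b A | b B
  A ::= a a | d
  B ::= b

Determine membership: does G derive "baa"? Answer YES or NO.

Convert to CNF:
  S -> T0 T1 | T1 A | T1 B | a
  A -> T0 T0 | d
  B -> b
  T0 -> a
  T1 -> b

CYK fill:
  cell(0,0) b: {B,T1}  orig:{B}
  cell(1,1) a: {S,T0}  orig:{S}
  cell(2,2) a: {S,T0}  orig:{S}
  cell(0,1) ba: ∅
  cell(1,2) aa: {A}
  cell(0,2) baa: {S}

S ∈ T[0,2] ⇒ YES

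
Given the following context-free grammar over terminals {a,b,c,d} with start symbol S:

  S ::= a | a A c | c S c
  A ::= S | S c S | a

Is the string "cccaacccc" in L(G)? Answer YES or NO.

CNF form of G:
  S -> T0 X6 | T1 X5 | a
  A -> S X2 | T0 X4 | T1 X3 | a
  T0 -> c
  T1 -> a
  X2 -> T0 S
  X3 -> A T0
  X4 -> S T0
  X5 -> A T0
  X6 -> S T0

CYK fill:
  [0..0]={T0}  "c"  orig:{}
  [1..1]={T0}  "c"  orig:{}
  [2..2]={T0}  "c"  orig:{}
  [3..3]={A,S,T1}  "a"  orig:{A,S}
  [4..4]={A,S,T1}  "a"  orig:{A,S}
  [5..5]={T0}  "c"  orig:{}
  [6..6]={T0}  "c"  orig:{}
  [7..7]={T0}  "c"  orig:{}
  [8..8]={T0}  "c"  orig:{}
  [0..1]=∅  "cc"
  [1..2]=∅  "cc"
  [2..3]={X2}  "ca"  orig:{}
  [3..4]=∅  "aa"
  [4..5]={X3,X4,X5,X6}  "ac"  orig:{}
  [5..6]=∅  "cc"
  [6..7]=∅  "cc"
  [7..8]=∅  "cc"
  [0..2]=∅  "ccc"
  [1..3]=∅  "cca"
  [2..4]=∅  "caa"
  [3..5]={A,S}  "aac"
  [4..6]=∅  "acc"
  [5..7]=∅  "ccc"
  [6..8]=∅  "ccc"
  [0..3]=∅  "ccca"
  [1..4]=∅  "ccaa"
  [2..5]={X2}  "caac"  orig:{}
  [3..6]={X3,X4,X5,X6}  "aacc"  orig:{}
  [4..7]=∅  "accc"
  [5..8]=∅  "cccc"
  [0..4]=∅  "cccaa"
  [1..5]=∅  "ccaac"
  [2..6]={A,S}  "caacc"
  [3..7]=∅  "aaccc"
  [4..8]=∅  "acccc"
  [0..5]=∅  "cccaac"
  [1..6]={X2}  "ccaacc"  orig:{}
  [2..7]={X3,X4,X5,X6}  "caaccc"  orig:{}
  [3..8]=∅  "aacccc"
  [0..6]=∅  "cccaacc"
  [1..7]={A,S}  "ccaaccc"
  [2..8]=∅  "caacccc"
  [0..7]={X2}  "cccaaccc"  orig:{}
  [1..8]={X3,X4,X5,X6}  "ccaacccc"  orig:{}
  [0..8]={A,S}  "cccaacccc"

S ∈ T[0,8] ⇒ YES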